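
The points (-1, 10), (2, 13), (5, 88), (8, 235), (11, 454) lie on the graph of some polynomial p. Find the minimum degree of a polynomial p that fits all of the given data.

2

Forward differences of the values at s = -1, 2, 5, 8, 11:
  p  : 10  13  88  235  454
  Δ  : 3  75  147  219
  Δ^2: 72  72  72
  Δ^3: 0  0
  Δ^4: 0
The second differences are constant (72) and nonzero, while all higher differences vanish, so the minimal degree is 2.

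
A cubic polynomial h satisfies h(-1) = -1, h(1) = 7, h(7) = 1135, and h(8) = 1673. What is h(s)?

h(s) = 3s^3 + 2s^2 + s + 1

Write h(s) = as^3 + bs^2 + cs + d. Substituting each data point gives a linear system:
  -a + b - c + d = -1
  a + b + c + d = 7
  343a + 49b + 7c + d = 1135
  512a + 64b + 8c + d = 1673
Solving the system yields a = 3, b = 2, c = 1, d = 1.
So h(s) = 3s³ + 2s² + s + 1.
Check: h(8) = 1673. ✓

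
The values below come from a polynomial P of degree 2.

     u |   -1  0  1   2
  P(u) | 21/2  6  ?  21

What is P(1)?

The 3 known points determine the degree-2 polynomial uniquely.
Write P(u) = au^2 + bu + c. Substituting each data point gives a linear system:
  a - b + c = 21/2
  c = 6
  4a + 2b + c = 21
Solving the system yields a = 4, b = -1/2, c = 6.
So P(u) = 4u² - (1/2)u + 6.
Then P(1) = 19/2.

19/2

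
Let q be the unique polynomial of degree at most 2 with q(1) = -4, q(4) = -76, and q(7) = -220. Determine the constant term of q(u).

4

Write q(u) = au^2 + bu + c. Substituting each data point gives a linear system:
  a + b + c = -4
  16a + 4b + c = -76
  49a + 7b + c = -220
Solving the system yields a = -4, b = -4, c = 4.
So q(u) = -4u² - 4u + 4.
The constant term is 4.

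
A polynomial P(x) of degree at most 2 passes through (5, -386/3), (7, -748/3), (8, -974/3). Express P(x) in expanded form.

Write P(x) = ax^2 + bx + c. Substituting each data point gives a linear system:
  25a + 5b + c = -386/3
  49a + 7b + c = -748/3
  64a + 8b + c = -974/3
Solving the system yields a = -5, b = -1/3, c = -2.
So P(x) = -5x² - (1/3)x - 2.
Check: P(5) = -386/3. ✓

P(x) = -5x^2 - (1/3)x - 2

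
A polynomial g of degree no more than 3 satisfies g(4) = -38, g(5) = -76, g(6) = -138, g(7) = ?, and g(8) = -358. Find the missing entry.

-230

The 4 known points determine the degree-3 polynomial uniquely.
Write g(x) = ax^3 + bx^2 + cx + d. Substituting each data point gives a linear system:
  64a + 16b + 4c + d = -38
  125a + 25b + 5c + d = -76
  216a + 36b + 6c + d = -138
  512a + 64b + 8c + d = -358
Solving the system yields a = -1, b = 3, c = -4, d = -6.
So g(x) = -x^3 + 3x^2 - 4x - 6.
Then g(7) = -230.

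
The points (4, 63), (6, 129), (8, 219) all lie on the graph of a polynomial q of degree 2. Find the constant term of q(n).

Write q(n) = an^2 + bn + c. Substituting each data point gives a linear system:
  16a + 4b + c = 63
  36a + 6b + c = 129
  64a + 8b + c = 219
Solving the system yields a = 3, b = 3, c = 3.
So q(n) = 3n² + 3n + 3.
The constant term is 3.

3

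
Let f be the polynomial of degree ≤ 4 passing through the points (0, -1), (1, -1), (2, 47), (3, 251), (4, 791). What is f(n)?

f(n) = 3n^4 + 3n^2 - 6n - 1

Write f(n) = an^4 + bn^3 + cn^2 + dn + e. Substituting each data point gives a linear system:
  e = -1
  a + b + c + d + e = -1
  16a + 8b + 4c + 2d + e = 47
  81a + 27b + 9c + 3d + e = 251
  256a + 64b + 16c + 4d + e = 791
Solving the system yields a = 3, b = 0, c = 3, d = -6, e = -1.
So f(n) = 3n^4 + 3n^2 - 6n - 1.
Check: f(1) = -1. ✓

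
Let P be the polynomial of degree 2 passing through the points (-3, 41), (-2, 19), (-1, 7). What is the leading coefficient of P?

Write P(t) = at^2 + bt + c. Substituting each data point gives a linear system:
  9a - 3b + c = 41
  4a - 2b + c = 19
  a - b + c = 7
Solving the system yields a = 5, b = 3, c = 5.
So P(t) = 5t^2 + 3t + 5.
The leading coefficient is 5.

5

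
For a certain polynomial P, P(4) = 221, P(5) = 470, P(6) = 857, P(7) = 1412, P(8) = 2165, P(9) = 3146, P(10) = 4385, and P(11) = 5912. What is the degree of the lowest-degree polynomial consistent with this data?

Forward differences of the values at x = 4, 5, 6, 7, 8, 9, 10, 11:
  P  : 221  470  857  1412  2165  3146  4385  5912
  Δ  : 249  387  555  753  981  1239  1527
  Δ^2: 138  168  198  228  258  288
  Δ^3: 30  30  30  30  30
  Δ^4: 0  0  0  0
  Δ^5: 0  0  0
  Δ^6: 0  0
  Δ^7: 0
The third differences are constant (30) and nonzero, while all higher differences vanish, so the minimal degree is 3.

3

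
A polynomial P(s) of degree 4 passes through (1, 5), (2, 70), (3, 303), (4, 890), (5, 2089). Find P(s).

P(s) = 3s^4 + s^3 + 3s^2 + 4s - 6

Write P(s) = as^4 + bs^3 + cs^2 + ds + e. Substituting each data point gives a linear system:
  a + b + c + d + e = 5
  16a + 8b + 4c + 2d + e = 70
  81a + 27b + 9c + 3d + e = 303
  256a + 64b + 16c + 4d + e = 890
  625a + 125b + 25c + 5d + e = 2089
Solving the system yields a = 3, b = 1, c = 3, d = 4, e = -6.
So P(s) = 3s^4 + s^3 + 3s^2 + 4s - 6.
Check: P(5) = 2089. ✓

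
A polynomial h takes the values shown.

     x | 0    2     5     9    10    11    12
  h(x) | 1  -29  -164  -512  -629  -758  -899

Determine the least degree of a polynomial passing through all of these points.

Divided differences on the nodes 0, 2, 5, 9, 10, 11, 12:
  order 0: 1  -29  -164  -512  -629  -758  -899
  order 1: -15  -45  -87  -117  -129  -141
  order 2: -6  -6  -6  -6  -6
  order 3: 0  0  0  0
  order 4: 0  0  0
  order 5: 0  0
  order 6: 0
The order-2 divided differences are all -6 (nonzero) and every higher order vanishes, so the data lies on a polynomial of degree exactly 2.

2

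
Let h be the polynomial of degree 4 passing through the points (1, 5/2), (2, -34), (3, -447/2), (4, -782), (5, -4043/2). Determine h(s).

Write h(s) = as^4 + bs^3 + cs^2 + ds + e. Substituting each data point gives a linear system:
  a + b + c + d + e = 5/2
  16a + 8b + 4c + 2d + e = -34
  81a + 27b + 9c + 3d + e = -447/2
  256a + 64b + 16c + 4d + e = -782
  625a + 125b + 25c + 5d + e = -4043/2
Solving the system yields a = -4, b = 4, c = -1/2, d = -3, e = 6.
So h(s) = -4s⁴ + 4s³ - (1/2)s² - 3s + 6.
Check: h(3) = -447/2. ✓

h(s) = -4s^4 + 4s^3 - (1/2)s^2 - 3s + 6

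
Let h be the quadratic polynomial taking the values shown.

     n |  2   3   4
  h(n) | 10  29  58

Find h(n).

Using the Lagrange interpolation formula with nodes 2, 3, 4:
  L_0(n) = (n - 3)(n - 4) / 2
  L_1(n) = (n - 2)(n - 4) / -1
  L_2(n) = (n - 2)(n - 3) / 2
Then h(n) = 10·L_0(n) + 29·L_1(n) + 58·L_2(n).
Expanding and collecting terms gives h(n) = 5n² - 6n + 2.
Check: h(2) = 10. ✓

h(n) = 5n^2 - 6n + 2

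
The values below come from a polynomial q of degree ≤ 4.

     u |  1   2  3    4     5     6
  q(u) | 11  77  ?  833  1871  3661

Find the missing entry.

On equispaced nodes a degree-4 polynomial has vanishing fifth forward difference, so
  - q(1) + 5·q(2) - 10·q(3) + 10·q(4) - 5·q(5) + q(6) = 0.
Substituting the known values and solving for q(3):
  -10·q(3) = -3010
  q(3) = 301.

301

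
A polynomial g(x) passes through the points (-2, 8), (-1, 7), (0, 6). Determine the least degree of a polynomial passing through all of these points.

1

Forward differences of the values at x = -2, -1, 0:
  g  : 8  7  6
  Δ  : -1  -1
  Δ^2: 0
The first differences are constant (-1) and nonzero, while all higher differences vanish, so the minimal degree is 1.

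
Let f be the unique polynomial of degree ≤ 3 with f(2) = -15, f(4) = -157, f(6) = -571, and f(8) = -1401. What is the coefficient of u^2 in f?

2

Write f(u) = au^3 + bu^2 + cu + d. Substituting each data point gives a linear system:
  8a + 4b + 2c + d = -15
  64a + 16b + 4c + d = -157
  216a + 36b + 6c + d = -571
  512a + 64b + 8c + d = -1401
Solving the system yields a = -3, b = 2, c = 1, d = -1.
So f(u) = -3u^3 + 2u^2 + u - 1.
The coefficient of u^2 is 2.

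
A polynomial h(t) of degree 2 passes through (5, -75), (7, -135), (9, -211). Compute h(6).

-103

Write h(t) = at^2 + bt + c. Substituting each data point gives a linear system:
  25a + 5b + c = -75
  49a + 7b + c = -135
  81a + 9b + c = -211
Solving the system yields a = -2, b = -6, c = 5.
So h(t) = -2t^2 - 6t + 5.
Then h(6) = -103.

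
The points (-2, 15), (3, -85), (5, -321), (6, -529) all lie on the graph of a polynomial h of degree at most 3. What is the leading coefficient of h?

Write h(u) = au^3 + bu^2 + cu + d. Substituting each data point gives a linear system:
  -8a + 4b - 2c + d = 15
  27a + 9b + 3c + d = -85
  125a + 25b + 5c + d = -321
  216a + 36b + 6c + d = -529
Solving the system yields a = -2, b = -2, c = -4, d = -1.
So h(u) = -2u³ - 2u² - 4u - 1.
The leading coefficient is -2.

-2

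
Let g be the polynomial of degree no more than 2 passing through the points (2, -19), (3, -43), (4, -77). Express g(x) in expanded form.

Write g(x) = ax^2 + bx + c. Substituting each data point gives a linear system:
  4a + 2b + c = -19
  9a + 3b + c = -43
  16a + 4b + c = -77
Solving the system yields a = -5, b = 1, c = -1.
So g(x) = -5x² + x - 1.
Check: g(3) = -43. ✓

g(x) = -5x^2 + x - 1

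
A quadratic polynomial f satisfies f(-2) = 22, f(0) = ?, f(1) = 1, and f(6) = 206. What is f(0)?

The 3 known points determine the degree-2 polynomial uniquely.
Write f(x) = ax^2 + bx + c. Substituting each data point gives a linear system:
  4a - 2b + c = 22
  a + b + c = 1
  36a + 6b + c = 206
Solving the system yields a = 6, b = -1, c = -4.
So f(x) = 6x^2 - x - 4.
Then f(0) = -4.

-4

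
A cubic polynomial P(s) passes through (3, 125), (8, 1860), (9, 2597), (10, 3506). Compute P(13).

Using the Lagrange interpolation formula with nodes 3, 8, 9, 10:
  L_0(s) = (s - 8)(s - 9)(s - 10) / -210
  L_1(s) = (s - 3)(s - 9)(s - 10) / 10
  L_2(s) = (s - 3)(s - 8)(s - 10) / -6
  L_3(s) = (s - 3)(s - 8)(s - 9) / 14
Then P(s) = 125·L_0(s) + 1860·L_1(s) + 2597·L_2(s) + 3506·L_3(s).
Expanding and collecting terms gives P(s) = 3s^3 + 5s^2 + s - 4.
Evaluating at s = 13: P(13) = 7445.

7445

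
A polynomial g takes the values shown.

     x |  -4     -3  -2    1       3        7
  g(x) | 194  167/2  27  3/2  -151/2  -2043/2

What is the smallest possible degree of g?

Divided differences on the nodes -4, -3, -2, 1, 3, 7:
  order 0: 194  167/2  27  3/2  -151/2  -2043/2
  order 1: -221/2  -113/2  -17/2  -77/2  -473/2
  order 2: 27  12  -6  -33
  order 3: -3  -3  -3
  order 4: 0  0
  order 5: 0
The order-3 divided differences are all -3 (nonzero) and every higher order vanishes, so the data lies on a polynomial of degree exactly 3.

3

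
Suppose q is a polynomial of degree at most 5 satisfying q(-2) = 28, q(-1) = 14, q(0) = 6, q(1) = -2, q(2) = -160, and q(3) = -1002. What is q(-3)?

Write q(s) = as^5 + bs^4 + cs^3 + ds^2 + es + k. Substituting each data point gives a linear system:
  -32a + 16b - 8c + 4d - 2e + k = 28
  -a + b - c + d - e + k = 14
  k = 6
  a + b + c + d + e + k = -2
  32a + 16b + 8c + 4d + 2e + k = -160
  243a + 81b + 27c + 9d + 3e + k = -1002
Solving the system yields a = -2, b = -6, c = -3, d = 6, e = -3, k = 6.
So q(s) = -2s⁵ - 6s⁴ - 3s³ + 6s² - 3s + 6.
Then q(-3) = 150.

150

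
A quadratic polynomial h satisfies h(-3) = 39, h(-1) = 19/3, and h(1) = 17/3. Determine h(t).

Using the Lagrange interpolation formula with nodes -3, -1, 1:
  L_0(t) = (t + 1)(t - 1) / 8
  L_1(t) = (t + 3)(t - 1) / -4
  L_2(t) = (t + 3)(t + 1) / 8
Then h(t) = 39·L_0(t) + 19/3·L_1(t) + 17/3·L_2(t).
Expanding and collecting terms gives h(t) = 4t^2 - (1/3)t + 2.
Check: h(-3) = 39. ✓

h(t) = 4t^2 - (1/3)t + 2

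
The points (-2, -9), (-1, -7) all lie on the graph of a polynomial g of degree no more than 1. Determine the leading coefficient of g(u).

2

Write g(u) = au + b. Substituting each data point gives a linear system:
  -2a + b = -9
  -a + b = -7
Solving the system yields a = 2, b = -5.
So g(u) = 2u - 5.
The leading coefficient is 2.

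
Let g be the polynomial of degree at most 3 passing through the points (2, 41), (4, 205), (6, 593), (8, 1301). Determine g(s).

g(s) = 2s^3 + 4s^2 + 2s + 5

Write g(s) = as^3 + bs^2 + cs + d. Substituting each data point gives a linear system:
  8a + 4b + 2c + d = 41
  64a + 16b + 4c + d = 205
  216a + 36b + 6c + d = 593
  512a + 64b + 8c + d = 1301
Solving the system yields a = 2, b = 4, c = 2, d = 5.
So g(s) = 2s³ + 4s² + 2s + 5.
Check: g(2) = 41. ✓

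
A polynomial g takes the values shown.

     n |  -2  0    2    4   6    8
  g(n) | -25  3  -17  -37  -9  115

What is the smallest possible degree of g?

Forward differences of the values at n = -2, 0, 2, 4, 6, 8:
  g  : -25  3  -17  -37  -9  115
  Δ  : 28  -20  -20  28  124
  Δ^2: -48  0  48  96
  Δ^3: 48  48  48
  Δ^4: 0  0
  Δ^5: 0
The third differences are constant (48) and nonzero, while all higher differences vanish, so the minimal degree is 3.

3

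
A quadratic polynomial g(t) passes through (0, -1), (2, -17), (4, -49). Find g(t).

g(t) = -2t^2 - 4t - 1

Write g(t) = at^2 + bt + c. Substituting each data point gives a linear system:
  c = -1
  4a + 2b + c = -17
  16a + 4b + c = -49
Solving the system yields a = -2, b = -4, c = -1.
So g(t) = -2t^2 - 4t - 1.
Check: g(0) = -1. ✓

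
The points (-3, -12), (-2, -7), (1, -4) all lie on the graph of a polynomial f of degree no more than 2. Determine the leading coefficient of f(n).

Write f(n) = an^2 + bn + c. Substituting each data point gives a linear system:
  9a - 3b + c = -12
  4a - 2b + c = -7
  a + b + c = -4
Solving the system yields a = -1, b = 0, c = -3.
So f(n) = -n^2 - 3.
The leading coefficient is -1.

-1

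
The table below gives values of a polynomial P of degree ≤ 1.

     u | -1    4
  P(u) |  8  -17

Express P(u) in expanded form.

P(u) = -5u + 3

Write P(u) = au + b. Substituting each data point gives a linear system:
  -a + b = 8
  4a + b = -17
Solving the system yields a = -5, b = 3.
So P(u) = -5u + 3.
Check: P(4) = -17. ✓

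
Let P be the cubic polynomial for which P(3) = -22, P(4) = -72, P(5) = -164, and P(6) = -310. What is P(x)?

P(x) = -2x^3 + 3x^2 + 3x - 4

Write P(x) = ax^3 + bx^2 + cx + d. Substituting each data point gives a linear system:
  27a + 9b + 3c + d = -22
  64a + 16b + 4c + d = -72
  125a + 25b + 5c + d = -164
  216a + 36b + 6c + d = -310
Solving the system yields a = -2, b = 3, c = 3, d = -4.
So P(x) = -2x^3 + 3x^2 + 3x - 4.
Check: P(3) = -22. ✓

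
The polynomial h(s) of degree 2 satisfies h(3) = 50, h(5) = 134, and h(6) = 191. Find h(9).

Using the Lagrange interpolation formula with nodes 3, 5, 6:
  L_0(s) = (s - 5)(s - 6) / 6
  L_1(s) = (s - 3)(s - 6) / -2
  L_2(s) = (s - 3)(s - 5) / 3
Then h(s) = 50·L_0(s) + 134·L_1(s) + 191·L_2(s).
Expanding and collecting terms gives h(s) = 5s^2 + 2s - 1.
Evaluating at s = 9: h(9) = 422.

422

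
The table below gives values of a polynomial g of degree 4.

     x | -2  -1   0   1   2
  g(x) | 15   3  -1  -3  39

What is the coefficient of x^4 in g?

Write g(x) = ax^4 + bx^3 + cx^2 + dx + e. Substituting each data point gives a linear system:
  16a - 8b + 4c - 2d + e = 15
  a - b + c - d + e = 3
  e = -1
  a + b + c + d + e = -3
  16a + 8b + 4c + 2d + e = 39
Solving the system yields a = 2, b = 3, c = -1, d = -6, e = -1.
So g(x) = 2x⁴ + 3x³ - x² - 6x - 1.
The leading coefficient is 2.

2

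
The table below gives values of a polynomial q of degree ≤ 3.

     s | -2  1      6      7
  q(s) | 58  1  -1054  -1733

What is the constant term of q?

-4

Write q(s) = as^3 + bs^2 + cs + d. Substituting each data point gives a linear system:
  -8a + 4b - 2c + d = 58
  a + b + c + d = 1
  216a + 36b + 6c + d = -1054
  343a + 49b + 7c + d = -1733
Solving the system yields a = -6, b = 6, c = 5, d = -4.
So q(s) = -6s³ + 6s² + 5s - 4.
The constant term is -4.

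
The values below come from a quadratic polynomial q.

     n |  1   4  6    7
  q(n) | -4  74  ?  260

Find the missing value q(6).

The 3 known points determine the degree-2 polynomial uniquely.
Write q(n) = an^2 + bn + c. Substituting each data point gives a linear system:
  a + b + c = -4
  16a + 4b + c = 74
  49a + 7b + c = 260
Solving the system yields a = 6, b = -4, c = -6.
So q(n) = 6n^2 - 4n - 6.
Then q(6) = 186.

186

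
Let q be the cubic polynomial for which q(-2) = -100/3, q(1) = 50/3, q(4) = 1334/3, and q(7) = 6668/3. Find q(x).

q(x) = 6x^3 + 3x^2 + (5/3)x + 6

Using the Lagrange interpolation formula with nodes -2, 1, 4, 7:
  L_0(x) = (x - 1)(x - 4)(x - 7) / -162
  L_1(x) = (x + 2)(x - 4)(x - 7) / 54
  L_2(x) = (x + 2)(x - 1)(x - 7) / -54
  L_3(x) = (x + 2)(x - 1)(x - 4) / 162
Then q(x) = -100/3·L_0(x) + 50/3·L_1(x) + 1334/3·L_2(x) + 6668/3·L_3(x).
Expanding and collecting terms gives q(x) = 6x^3 + 3x^2 + (5/3)x + 6.
Check: q(-2) = -100/3. ✓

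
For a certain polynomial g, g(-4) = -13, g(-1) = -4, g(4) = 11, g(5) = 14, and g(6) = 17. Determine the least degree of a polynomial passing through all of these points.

1

Divided differences on the nodes -4, -1, 4, 5, 6:
  order 0: -13  -4  11  14  17
  order 1: 3  3  3  3
  order 2: 0  0  0
  order 3: 0  0
  order 4: 0
The order-1 divided differences are all 3 (nonzero) and every higher order vanishes, so the data lies on a polynomial of degree exactly 1.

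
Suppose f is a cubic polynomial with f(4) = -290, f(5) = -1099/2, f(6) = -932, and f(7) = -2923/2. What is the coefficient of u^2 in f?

Write f(u) = au^3 + bu^2 + cu + d. Substituting each data point gives a linear system:
  64a + 16b + 4c + d = -290
  125a + 25b + 5c + d = -1099/2
  216a + 36b + 6c + d = -932
  343a + 49b + 7c + d = -2923/2
Solving the system yields a = -4, b = -3/2, c = -2, d = -2.
So f(u) = -4u³ - (3/2)u² - 2u - 2.
The coefficient of u^2 is -3/2.

-3/2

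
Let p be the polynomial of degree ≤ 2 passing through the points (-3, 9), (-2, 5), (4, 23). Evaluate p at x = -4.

15

Using the Lagrange interpolation formula with nodes -3, -2, 4:
  L_0(x) = (x + 2)(x - 4) / 7
  L_1(x) = (x + 3)(x - 4) / -6
  L_2(x) = (x + 3)(x + 2) / 42
Then p(x) = 9·L_0(x) + 5·L_1(x) + 23·L_2(x).
Expanding and collecting terms gives p(x) = x^2 + x + 3.
Evaluating at x = -4: p(-4) = 15.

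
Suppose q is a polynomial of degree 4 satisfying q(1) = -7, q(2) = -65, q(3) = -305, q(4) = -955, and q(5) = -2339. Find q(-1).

Forward differences of the values at u = 1, 2, 3, 4, 5:
  q  : -7  -65  -305  -955  -2339
  Δ  : -58  -240  -650  -1384
  Δ^2: -182  -410  -734
  Δ^3: -228  -324
  Δ^4: -96
The fourth differences are constant, confirming degree 4.
Interpolating (Newton forward form) and evaluating at u = -1 gives q(-1) = -5.

-5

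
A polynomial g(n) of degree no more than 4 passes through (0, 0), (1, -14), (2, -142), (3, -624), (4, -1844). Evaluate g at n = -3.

-402

Forward differences of the values at n = 0, 1, 2, 3, 4:
  g  : 0  -14  -142  -624  -1844
  Δ  : -14  -128  -482  -1220
  Δ^2: -114  -354  -738
  Δ^3: -240  -384
  Δ^4: -144
The fourth differences are constant, confirming degree 4.
Interpolating (Newton forward form) and evaluating at n = -3 gives g(-3) = -402.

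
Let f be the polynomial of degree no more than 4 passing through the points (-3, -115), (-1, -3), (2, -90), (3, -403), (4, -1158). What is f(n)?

f(n) = -3n^4 - 6n^3 - 2n^2 + 6n + 2

Write f(n) = an^4 + bn^3 + cn^2 + dn + e. Substituting each data point gives a linear system:
  81a - 27b + 9c - 3d + e = -115
  a - b + c - d + e = -3
  16a + 8b + 4c + 2d + e = -90
  81a + 27b + 9c + 3d + e = -403
  256a + 64b + 16c + 4d + e = -1158
Solving the system yields a = -3, b = -6, c = -2, d = 6, e = 2.
So f(n) = -3n⁴ - 6n³ - 2n² + 6n + 2.
Check: f(-1) = -3. ✓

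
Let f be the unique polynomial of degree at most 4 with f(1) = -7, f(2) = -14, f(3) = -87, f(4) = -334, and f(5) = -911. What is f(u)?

Write f(u) = au^4 + bu^3 + cu^2 + du + e. Substituting each data point gives a linear system:
  a + b + c + d + e = -7
  16a + 8b + 4c + 2d + e = -14
  81a + 27b + 9c + 3d + e = -87
  256a + 64b + 16c + 4d + e = -334
  625a + 125b + 25c + 5d + e = -911
Solving the system yields a = -2, b = 2, c = 5, d = -6, e = -6.
So f(u) = -2u^4 + 2u^3 + 5u^2 - 6u - 6.
Check: f(2) = -14. ✓

f(u) = -2u^4 + 2u^3 + 5u^2 - 6u - 6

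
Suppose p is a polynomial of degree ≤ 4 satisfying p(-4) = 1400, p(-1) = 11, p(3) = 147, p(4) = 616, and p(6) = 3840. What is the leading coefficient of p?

Write p(s) = as^4 + bs^3 + cs^2 + ds + e. Substituting each data point gives a linear system:
  256a - 64b + 16c - 4d + e = 1400
  a - b + c - d + e = 11
  81a + 27b + 9c + 3d + e = 147
  256a + 64b + 16c + 4d + e = 616
  1296a + 216b + 36c + 6d + e = 3840
Solving the system yields a = 4, b = -6, c = -1, d = -2, e = 0.
So p(s) = 4s^4 - 6s^3 - s^2 - 2s.
The leading coefficient is 4.

4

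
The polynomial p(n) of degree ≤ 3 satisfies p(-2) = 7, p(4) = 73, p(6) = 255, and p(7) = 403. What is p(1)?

Write p(n) = an^3 + bn^2 + cn + d. Substituting each data point gives a linear system:
  -8a + 4b - 2c + d = 7
  64a + 16b + 4c + d = 73
  216a + 36b + 6c + d = 255
  343a + 49b + 7c + d = 403
Solving the system yields a = 1, b = 2, c = -5, d = -3.
So p(n) = n³ + 2n² - 5n - 3.
Then p(1) = -5.

-5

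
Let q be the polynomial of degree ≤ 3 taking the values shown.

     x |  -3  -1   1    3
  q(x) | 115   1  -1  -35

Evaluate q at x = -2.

35

Forward differences of the values at x = -3, -1, 1, 3:
  q  : 115  1  -1  -35
  Δ  : -114  -2  -34
  Δ^2: 112  -32
  Δ^3: -144
The third differences are constant, confirming degree 3.
Interpolating (Newton forward form) and evaluating at x = -2 gives q(-2) = 35.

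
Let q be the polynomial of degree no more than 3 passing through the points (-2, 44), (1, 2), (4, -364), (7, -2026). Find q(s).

Write q(s) = as^3 + bs^2 + cs + d. Substituting each data point gives a linear system:
  -8a + 4b - 2c + d = 44
  a + b + c + d = 2
  64a + 16b + 4c + d = -364
  343a + 49b + 7c + d = -2026
Solving the system yields a = -6, b = 0, c = 4, d = 4.
So q(s) = -6s³ + 4s + 4.
Check: q(-2) = 44. ✓

q(s) = -6s^3 + 4s + 4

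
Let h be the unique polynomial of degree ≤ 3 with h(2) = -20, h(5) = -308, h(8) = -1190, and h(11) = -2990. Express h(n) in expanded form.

h(n) = -2n^3 - 3n^2 + 3n + 2

Write h(n) = an^3 + bn^2 + cn + d. Substituting each data point gives a linear system:
  8a + 4b + 2c + d = -20
  125a + 25b + 5c + d = -308
  512a + 64b + 8c + d = -1190
  1331a + 121b + 11c + d = -2990
Solving the system yields a = -2, b = -3, c = 3, d = 2.
So h(n) = -2n^3 - 3n^2 + 3n + 2.
Check: h(5) = -308. ✓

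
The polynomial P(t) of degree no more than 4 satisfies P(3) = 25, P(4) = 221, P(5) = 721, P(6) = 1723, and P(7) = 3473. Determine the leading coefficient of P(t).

Write P(t) = at^4 + bt^3 + ct^2 + dt + e. Substituting each data point gives a linear system:
  81a + 27b + 9c + 3d + e = 25
  256a + 64b + 16c + 4d + e = 221
  625a + 125b + 25c + 5d + e = 721
  1296a + 216b + 36c + 6d + e = 1723
  2401a + 343b + 49c + 7d + e = 3473
Solving the system yields a = 2, b = -3, c = -6, d = -1, e = 1.
So P(t) = 2t⁴ - 3t³ - 6t² - t + 1.
The leading coefficient is 2.

2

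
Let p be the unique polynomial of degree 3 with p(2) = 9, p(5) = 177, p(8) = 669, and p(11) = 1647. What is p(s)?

p(s) = s^3 + 3s^2 - 4s - 3

Using the Lagrange interpolation formula with nodes 2, 5, 8, 11:
  L_0(s) = (s - 5)(s - 8)(s - 11) / -162
  L_1(s) = (s - 2)(s - 8)(s - 11) / 54
  L_2(s) = (s - 2)(s - 5)(s - 11) / -54
  L_3(s) = (s - 2)(s - 5)(s - 8) / 162
Then p(s) = 9·L_0(s) + 177·L_1(s) + 669·L_2(s) + 1647·L_3(s).
Expanding and collecting terms gives p(s) = s³ + 3s² - 4s - 3.
Check: p(2) = 9. ✓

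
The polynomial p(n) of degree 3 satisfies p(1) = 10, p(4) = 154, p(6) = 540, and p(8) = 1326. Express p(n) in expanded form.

Using the Lagrange interpolation formula with nodes 1, 4, 6, 8:
  L_0(n) = (n - 4)(n - 6)(n - 8) / -105
  L_1(n) = (n - 1)(n - 6)(n - 8) / 24
  L_2(n) = (n - 1)(n - 4)(n - 8) / -20
  L_3(n) = (n - 1)(n - 4)(n - 6) / 56
Then p(n) = 10·L_0(n) + 154·L_1(n) + 540·L_2(n) + 1326·L_3(n).
Expanding and collecting terms gives p(n) = 3n^3 - 4n^2 + 5n + 6.
Check: p(4) = 154. ✓

p(n) = 3n^3 - 4n^2 + 5n + 6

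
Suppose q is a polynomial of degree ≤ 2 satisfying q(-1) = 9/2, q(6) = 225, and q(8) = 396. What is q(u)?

q(u) = 6u^2 + (3/2)u

Write q(u) = au^2 + bu + c. Substituting each data point gives a linear system:
  a - b + c = 9/2
  36a + 6b + c = 225
  64a + 8b + c = 396
Solving the system yields a = 6, b = 3/2, c = 0.
So q(u) = 6u² + (3/2)u.
Check: q(6) = 225. ✓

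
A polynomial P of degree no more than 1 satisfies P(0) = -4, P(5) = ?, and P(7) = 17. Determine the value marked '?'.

11

The 2 known points determine the degree-1 polynomial uniquely.
Write P(s) = as + b. Substituting each data point gives a linear system:
  b = -4
  7a + b = 17
Solving the system yields a = 3, b = -4.
So P(s) = 3s - 4.
Then P(5) = 11.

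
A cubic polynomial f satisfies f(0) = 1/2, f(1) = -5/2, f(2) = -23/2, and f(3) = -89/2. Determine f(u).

Using the Lagrange interpolation formula with nodes 0, 1, 2, 3:
  L_0(u) = (u - 1)(u - 2)(u - 3) / -6
  L_1(u) = u(u - 2)(u - 3) / 2
  L_2(u) = u(u - 1)(u - 3) / -2
  L_3(u) = u(u - 1)(u - 2) / 6
Then f(u) = 1/2·L_0(u) - 5/2·L_1(u) - 23/2·L_2(u) - 89/2·L_3(u).
Expanding and collecting terms gives f(u) = -3u^3 + 6u^2 - 6u + 1/2.
Check: f(2) = -23/2. ✓

f(u) = -3u^3 + 6u^2 - 6u + 1/2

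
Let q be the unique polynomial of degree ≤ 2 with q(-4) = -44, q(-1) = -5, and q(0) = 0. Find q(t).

Write q(t) = at^2 + bt + c. Substituting each data point gives a linear system:
  16a - 4b + c = -44
  a - b + c = -5
  c = 0
Solving the system yields a = -2, b = 3, c = 0.
So q(t) = -2t² + 3t.
Check: q(-4) = -44. ✓

q(t) = -2t^2 + 3t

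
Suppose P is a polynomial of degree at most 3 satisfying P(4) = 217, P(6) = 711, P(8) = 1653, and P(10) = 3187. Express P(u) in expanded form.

Write P(u) = au^3 + bu^2 + cu + d. Substituting each data point gives a linear system:
  64a + 16b + 4c + d = 217
  216a + 36b + 6c + d = 711
  512a + 64b + 8c + d = 1653
  1000a + 100b + 10c + d = 3187
Solving the system yields a = 3, b = 2, c = -1, d = -3.
So P(u) = 3u^3 + 2u^2 - u - 3.
Check: P(6) = 711. ✓

P(u) = 3u^3 + 2u^2 - u - 3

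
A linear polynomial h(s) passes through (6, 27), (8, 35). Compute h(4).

19

Write h(s) = as + b. Substituting each data point gives a linear system:
  6a + b = 27
  8a + b = 35
Solving the system yields a = 4, b = 3.
So h(s) = 4s + 3.
Then h(4) = 19.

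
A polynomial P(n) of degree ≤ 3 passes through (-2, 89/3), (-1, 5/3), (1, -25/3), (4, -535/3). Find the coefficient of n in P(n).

-2

Write P(n) = an^3 + bn^2 + cn + d. Substituting each data point gives a linear system:
  -8a + 4b - 2c + d = 89/3
  -a + b - c + d = 5/3
  a + b + c + d = -25/3
  64a + 16b + 4c + d = -535/3
Solving the system yields a = -3, b = 5/3, c = -2, d = -5.
So P(n) = -3n^3 + (5/3)n^2 - 2n - 5.
The coefficient of n is -2.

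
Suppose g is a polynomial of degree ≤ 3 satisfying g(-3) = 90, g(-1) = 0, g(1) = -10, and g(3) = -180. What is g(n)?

Using the Lagrange interpolation formula with nodes -3, -1, 1, 3:
  L_0(n) = (n + 1)(n - 1)(n - 3) / -48
  L_1(n) = (n + 3)(n - 1)(n - 3) / 16
  L_2(n) = (n + 3)(n + 1)(n - 3) / -16
  L_3(n) = (n + 3)(n + 1)(n - 1) / 48
Then g(n) = 90·L_0(n) + 0·L_1(n) - 10·L_2(n) - 180·L_3(n).
Expanding and collecting terms gives g(n) = -5n³ - 5n².
Check: g(3) = -180. ✓

g(n) = -5n^3 - 5n^2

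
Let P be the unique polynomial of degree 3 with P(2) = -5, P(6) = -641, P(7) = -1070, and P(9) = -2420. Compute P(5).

Write P(s) = as^3 + bs^2 + cs + d. Substituting each data point gives a linear system:
  8a + 4b + 2c + d = -5
  216a + 36b + 6c + d = -641
  343a + 49b + 7c + d = -1070
  729a + 81b + 9c + d = -2420
Solving the system yields a = -4, b = 6, c = 1, d = 1.
So P(s) = -4s^3 + 6s^2 + s + 1.
Then P(5) = -344.

-344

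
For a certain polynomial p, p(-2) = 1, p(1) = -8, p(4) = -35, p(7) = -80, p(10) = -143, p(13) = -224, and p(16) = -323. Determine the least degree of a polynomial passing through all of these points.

2

Forward differences of the values at u = -2, 1, 4, 7, 10, 13, 16:
  p  : 1  -8  -35  -80  -143  -224  -323
  Δ  : -9  -27  -45  -63  -81  -99
  Δ^2: -18  -18  -18  -18  -18
  Δ^3: 0  0  0  0
  Δ^4: 0  0  0
  Δ^5: 0  0
  Δ^6: 0
The second differences are constant (-18) and nonzero, while all higher differences vanish, so the minimal degree is 2.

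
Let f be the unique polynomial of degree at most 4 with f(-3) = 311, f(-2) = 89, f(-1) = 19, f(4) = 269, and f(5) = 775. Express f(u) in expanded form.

Write f(u) = au^4 + bu^3 + cu^2 + du + e. Substituting each data point gives a linear system:
  81a - 27b + 9c - 3d + e = 311
  16a - 8b + 4c - 2d + e = 89
  a - b + c - d + e = 19
  256a + 64b + 16c + 4d + e = 269
  625a + 125b + 25c + 5d + e = 775
Solving the system yields a = 2, b = -4, c = 2, d = -6, e = 5.
So f(u) = 2u^4 - 4u^3 + 2u^2 - 6u + 5.
Check: f(4) = 269. ✓

f(u) = 2u^4 - 4u^3 + 2u^2 - 6u + 5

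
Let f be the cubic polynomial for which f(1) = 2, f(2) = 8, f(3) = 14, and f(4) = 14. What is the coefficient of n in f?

-5

Write f(n) = an^3 + bn^2 + cn + d. Substituting each data point gives a linear system:
  a + b + c + d = 2
  8a + 4b + 2c + d = 8
  27a + 9b + 3c + d = 14
  64a + 16b + 4c + d = 14
Solving the system yields a = -1, b = 6, c = -5, d = 2.
So f(n) = -n^3 + 6n^2 - 5n + 2.
The coefficient of n is -5.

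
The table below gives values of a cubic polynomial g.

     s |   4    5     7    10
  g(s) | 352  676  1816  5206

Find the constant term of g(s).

Write g(s) = as^3 + bs^2 + cs + d. Substituting each data point gives a linear system:
  64a + 16b + 4c + d = 352
  125a + 25b + 5c + d = 676
  343a + 49b + 7c + d = 1816
  1000a + 100b + 10c + d = 5206
Solving the system yields a = 5, b = 2, c = 1, d = -4.
So g(s) = 5s³ + 2s² + s - 4.
The constant term is -4.

-4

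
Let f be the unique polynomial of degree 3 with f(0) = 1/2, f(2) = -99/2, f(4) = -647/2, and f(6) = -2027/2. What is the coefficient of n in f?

-1

Write f(n) = an^3 + bn^2 + cn + d. Substituting each data point gives a linear system:
  d = 1/2
  8a + 4b + 2c + d = -99/2
  64a + 16b + 4c + d = -647/2
  216a + 36b + 6c + d = -2027/2
Solving the system yields a = -4, b = -4, c = -1, d = 1/2.
So f(n) = -4n^3 - 4n^2 - n + 1/2.
The coefficient of n is -1.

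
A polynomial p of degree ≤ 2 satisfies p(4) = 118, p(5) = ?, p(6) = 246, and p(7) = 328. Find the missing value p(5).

176

The 3 known points determine the degree-2 polynomial uniquely.
Write p(u) = au^2 + bu + c. Substituting each data point gives a linear system:
  16a + 4b + c = 118
  36a + 6b + c = 246
  49a + 7b + c = 328
Solving the system yields a = 6, b = 4, c = 6.
So p(u) = 6u² + 4u + 6.
Then p(5) = 176.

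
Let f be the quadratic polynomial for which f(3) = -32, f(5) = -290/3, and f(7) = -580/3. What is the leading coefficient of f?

-4

Write f(t) = at^2 + bt + c. Substituting each data point gives a linear system:
  9a + 3b + c = -32
  25a + 5b + c = -290/3
  49a + 7b + c = -580/3
Solving the system yields a = -4, b = -1/3, c = 5.
So f(t) = -4t^2 - (1/3)t + 5.
The leading coefficient is -4.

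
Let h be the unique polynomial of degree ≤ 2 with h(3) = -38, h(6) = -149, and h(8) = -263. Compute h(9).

-332

Using the Lagrange interpolation formula with nodes 3, 6, 8:
  L_0(s) = (s - 6)(s - 8) / 15
  L_1(s) = (s - 3)(s - 8) / -6
  L_2(s) = (s - 3)(s - 6) / 10
Then h(s) = -38·L_0(s) - 149·L_1(s) - 263·L_2(s).
Expanding and collecting terms gives h(s) = -4s^2 - s + 1.
Evaluating at s = 9: h(9) = -332.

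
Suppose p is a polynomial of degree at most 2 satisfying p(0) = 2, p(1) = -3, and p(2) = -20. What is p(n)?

Using the Lagrange interpolation formula with nodes 0, 1, 2:
  L_0(n) = (n - 1)(n - 2) / 2
  L_1(n) = n(n - 2) / -1
  L_2(n) = n(n - 1) / 2
Then p(n) = 2·L_0(n) - 3·L_1(n) - 20·L_2(n).
Expanding and collecting terms gives p(n) = -6n² + n + 2.
Check: p(0) = 2. ✓

p(n) = -6n^2 + n + 2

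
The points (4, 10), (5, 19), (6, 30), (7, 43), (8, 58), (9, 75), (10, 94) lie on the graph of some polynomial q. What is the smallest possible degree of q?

Forward differences of the values at n = 4, 5, 6, 7, 8, 9, 10:
  q  : 10  19  30  43  58  75  94
  Δ  : 9  11  13  15  17  19
  Δ^2: 2  2  2  2  2
  Δ^3: 0  0  0  0
  Δ^4: 0  0  0
  Δ^5: 0  0
  Δ^6: 0
The second differences are constant (2) and nonzero, while all higher differences vanish, so the minimal degree is 2.

2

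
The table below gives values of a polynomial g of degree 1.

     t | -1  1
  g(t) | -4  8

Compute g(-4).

-22

Using the Lagrange interpolation formula with nodes -1, 1:
  L_0(t) = (t - 1) / -2
  L_1(t) = (t + 1) / 2
Then g(t) = -4·L_0(t) + 8·L_1(t).
Expanding and collecting terms gives g(t) = 6t + 2.
Evaluating at t = -4: g(-4) = -22.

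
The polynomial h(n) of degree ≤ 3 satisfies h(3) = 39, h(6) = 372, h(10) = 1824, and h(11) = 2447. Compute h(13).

Write h(n) = an^3 + bn^2 + cn + d. Substituting each data point gives a linear system:
  27a + 9b + 3c + d = 39
  216a + 36b + 6c + d = 372
  1000a + 100b + 10c + d = 1824
  1331a + 121b + 11c + d = 2447
Solving the system yields a = 2, b = -2, c = 3, d = -6.
So h(n) = 2n³ - 2n² + 3n - 6.
Then h(13) = 4089.

4089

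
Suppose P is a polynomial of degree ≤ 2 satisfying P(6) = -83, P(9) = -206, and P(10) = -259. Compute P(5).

-54

Using the Lagrange interpolation formula with nodes 6, 9, 10:
  L_0(x) = (x - 9)(x - 10) / 12
  L_1(x) = (x - 6)(x - 10) / -3
  L_2(x) = (x - 6)(x - 9) / 4
Then P(x) = -83·L_0(x) - 206·L_1(x) - 259·L_2(x).
Expanding and collecting terms gives P(x) = -3x² + 4x + 1.
Evaluating at x = 5: P(5) = -54.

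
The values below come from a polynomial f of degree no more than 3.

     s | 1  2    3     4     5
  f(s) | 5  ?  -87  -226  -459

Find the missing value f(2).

-18

The 4 known points determine the degree-3 polynomial uniquely.
Write f(s) = as^3 + bs^2 + cs + d. Substituting each data point gives a linear system:
  a + b + c + d = 5
  27a + 9b + 3c + d = -87
  64a + 16b + 4c + d = -226
  125a + 25b + 5c + d = -459
Solving the system yields a = -4, b = 1, c = 2, d = 6.
So f(s) = -4s^3 + s^2 + 2s + 6.
Then f(2) = -18.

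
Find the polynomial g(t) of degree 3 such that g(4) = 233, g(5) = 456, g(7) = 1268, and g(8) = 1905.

Write g(t) = at^3 + bt^2 + ct + d. Substituting each data point gives a linear system:
  64a + 16b + 4c + d = 233
  125a + 25b + 5c + d = 456
  343a + 49b + 7c + d = 1268
  512a + 64b + 8c + d = 1905
Solving the system yields a = 4, b = -3, c = 6, d = 1.
So g(t) = 4t^3 - 3t^2 + 6t + 1.
Check: g(5) = 456. ✓

g(t) = 4t^3 - 3t^2 + 6t + 1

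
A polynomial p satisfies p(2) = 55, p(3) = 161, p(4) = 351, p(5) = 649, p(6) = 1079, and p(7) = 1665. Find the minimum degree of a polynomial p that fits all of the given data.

Forward differences of the values at n = 2, 3, 4, 5, 6, 7:
  p  : 55  161  351  649  1079  1665
  Δ  : 106  190  298  430  586
  Δ^2: 84  108  132  156
  Δ^3: 24  24  24
  Δ^4: 0  0
  Δ^5: 0
The third differences are constant (24) and nonzero, while all higher differences vanish, so the minimal degree is 3.

3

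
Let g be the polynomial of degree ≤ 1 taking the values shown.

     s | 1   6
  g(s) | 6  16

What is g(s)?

Using the Lagrange interpolation formula with nodes 1, 6:
  L_0(s) = (s - 6) / -5
  L_1(s) = (s - 1) / 5
Then g(s) = 6·L_0(s) + 16·L_1(s).
Expanding and collecting terms gives g(s) = 2s + 4.
Check: g(6) = 16. ✓

g(s) = 2s + 4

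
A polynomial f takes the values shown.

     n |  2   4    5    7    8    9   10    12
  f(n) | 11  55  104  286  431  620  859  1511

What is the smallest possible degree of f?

3

Divided differences on the nodes 2, 4, 5, 7, 8, 9, 10, 12:
  order 0: 11  55  104  286  431  620  859  1511
  order 1: 22  49  91  145  189  239  326
  order 2: 9  14  18  22  25  29
  order 3: 1  1  1  1  1
  order 4: 0  0  0  0
  order 5: 0  0  0
  order 6: 0  0
  order 7: 0
The order-3 divided differences are all 1 (nonzero) and every higher order vanishes, so the data lies on a polynomial of degree exactly 3.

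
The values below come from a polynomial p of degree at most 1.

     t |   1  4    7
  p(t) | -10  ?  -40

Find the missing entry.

-25

The 2 known points determine the degree-1 polynomial uniquely.
Write p(t) = at + b. Substituting each data point gives a linear system:
  a + b = -10
  7a + b = -40
Solving the system yields a = -5, b = -5.
So p(t) = -5t - 5.
Then p(4) = -25.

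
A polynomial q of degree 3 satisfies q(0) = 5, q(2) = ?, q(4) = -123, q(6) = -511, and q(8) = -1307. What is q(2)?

1

The 4 known points determine the degree-3 polynomial uniquely.
Write q(n) = an^3 + bn^2 + cn + d. Substituting each data point gives a linear system:
  d = 5
  64a + 16b + 4c + d = -123
  216a + 36b + 6c + d = -511
  512a + 64b + 8c + d = -1307
Solving the system yields a = -3, b = 3, c = 4, d = 5.
So q(n) = -3n^3 + 3n^2 + 4n + 5.
Then q(2) = 1.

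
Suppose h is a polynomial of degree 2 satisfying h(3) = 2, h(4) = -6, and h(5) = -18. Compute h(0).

Write h(n) = an^2 + bn + c. Substituting each data point gives a linear system:
  9a + 3b + c = 2
  16a + 4b + c = -6
  25a + 5b + c = -18
Solving the system yields a = -2, b = 6, c = 2.
So h(n) = -2n^2 + 6n + 2.
Then h(0) = 2.

2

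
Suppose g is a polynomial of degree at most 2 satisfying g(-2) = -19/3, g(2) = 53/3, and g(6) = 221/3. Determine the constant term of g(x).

5/3

Write g(x) = ax^2 + bx + c. Substituting each data point gives a linear system:
  4a - 2b + c = -19/3
  4a + 2b + c = 53/3
  36a + 6b + c = 221/3
Solving the system yields a = 1, b = 6, c = 5/3.
So g(x) = x^2 + 6x + 5/3.
The constant term is 5/3.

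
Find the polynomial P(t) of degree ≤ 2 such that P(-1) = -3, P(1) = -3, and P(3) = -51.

P(t) = -6t^2 + 3

Write P(t) = at^2 + bt + c. Substituting each data point gives a linear system:
  a - b + c = -3
  a + b + c = -3
  9a + 3b + c = -51
Solving the system yields a = -6, b = 0, c = 3.
So P(t) = -6t^2 + 3.
Check: P(-1) = -3. ✓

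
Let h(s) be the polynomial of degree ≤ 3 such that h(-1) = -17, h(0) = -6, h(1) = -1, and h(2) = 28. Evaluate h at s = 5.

Write h(s) = as^3 + bs^2 + cs + d. Substituting each data point gives a linear system:
  -a + b - c + d = -17
  d = -6
  a + b + c + d = -1
  8a + 4b + 2c + d = 28
Solving the system yields a = 5, b = -3, c = 3, d = -6.
So h(s) = 5s^3 - 3s^2 + 3s - 6.
Then h(5) = 559.

559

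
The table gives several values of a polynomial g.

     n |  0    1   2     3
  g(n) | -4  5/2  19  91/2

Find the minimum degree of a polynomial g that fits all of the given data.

Forward differences of the values at n = 0, 1, 2, 3:
  g  : -4  5/2  19  91/2
  Δ  : 13/2  33/2  53/2
  Δ^2: 10  10
  Δ^3: 0
The second differences are constant (10) and nonzero, while all higher differences vanish, so the minimal degree is 2.

2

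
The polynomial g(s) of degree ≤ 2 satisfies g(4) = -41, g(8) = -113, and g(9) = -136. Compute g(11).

Write g(s) = as^2 + bs + c. Substituting each data point gives a linear system:
  16a + 4b + c = -41
  64a + 8b + c = -113
  81a + 9b + c = -136
Solving the system yields a = -1, b = -6, c = -1.
So g(s) = -s² - 6s - 1.
Then g(11) = -188.

-188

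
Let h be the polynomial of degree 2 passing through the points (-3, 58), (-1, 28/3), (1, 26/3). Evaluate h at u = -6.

Write h(u) = au^2 + bu + c. Substituting each data point gives a linear system:
  9a - 3b + c = 58
  a - b + c = 28/3
  a + b + c = 26/3
Solving the system yields a = 6, b = -1/3, c = 3.
So h(u) = 6u^2 - (1/3)u + 3.
Then h(-6) = 221.

221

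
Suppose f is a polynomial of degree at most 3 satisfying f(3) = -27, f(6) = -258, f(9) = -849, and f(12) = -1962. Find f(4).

-74

Using the Lagrange interpolation formula with nodes 3, 6, 9, 12:
  L_0(u) = (u - 6)(u - 9)(u - 12) / -162
  L_1(u) = (u - 3)(u - 9)(u - 12) / 54
  L_2(u) = (u - 3)(u - 6)(u - 12) / -54
  L_3(u) = (u - 3)(u - 6)(u - 9) / 162
Then f(u) = -27·L_0(u) - 258·L_1(u) - 849·L_2(u) - 1962·L_3(u).
Expanding and collecting terms gives f(u) = -u^3 - 2u^2 + 4u + 6.
Evaluating at u = 4: f(4) = -74.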